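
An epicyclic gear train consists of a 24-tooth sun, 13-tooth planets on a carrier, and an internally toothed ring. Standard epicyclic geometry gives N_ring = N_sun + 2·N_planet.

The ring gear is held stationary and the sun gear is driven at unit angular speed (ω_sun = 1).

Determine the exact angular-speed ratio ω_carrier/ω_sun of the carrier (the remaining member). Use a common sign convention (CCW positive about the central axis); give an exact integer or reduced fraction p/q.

12/37

N_ring = 24 + 2·13 = 50
24(ω_s−ω_c) = −50(ω_r−ω_c),  ω_r=0, ω_s=1
24(1−ω_c) = −50(0−ω_c)  ⇒  74ω_c = 24  ⇒  ω_c = 12/37
ω_c/ω_s = 12/37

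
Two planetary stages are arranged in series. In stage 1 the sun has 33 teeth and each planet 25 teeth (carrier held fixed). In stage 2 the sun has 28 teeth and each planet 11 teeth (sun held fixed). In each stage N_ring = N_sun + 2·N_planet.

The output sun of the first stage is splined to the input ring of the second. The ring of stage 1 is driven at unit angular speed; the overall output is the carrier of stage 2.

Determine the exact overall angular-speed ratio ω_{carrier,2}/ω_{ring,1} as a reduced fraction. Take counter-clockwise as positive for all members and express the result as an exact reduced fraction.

-2075/1287

Stage 1: N_ring = 33 + 2·25 = 83
Stage 1: 33(ω_s−ω_c) = −83(ω_r−ω_c),  ω_c=0, ω_r=1
Stage 1: ω_s = 0 − (83/33)(1−0) = -83/33
  ⇒ ω_s¹/ω_r¹ = -83/33
Stage 2: N_ring = 28 + 2·11 = 50
Stage 2: 28(ω_s−ω_c) = −50(ω_r−ω_c),  ω_s=0, ω_r=1
Stage 2: 28(0−ω_c) = −50(1−ω_c)  ⇒  78ω_c = 50  ⇒  ω_c = 25/39
  ⇒ ω_c²/ω_r² = 25/39
Coupling ω_r² = ω_s¹ ⇒ overall = -83/33 × 25/39 = -2075/1287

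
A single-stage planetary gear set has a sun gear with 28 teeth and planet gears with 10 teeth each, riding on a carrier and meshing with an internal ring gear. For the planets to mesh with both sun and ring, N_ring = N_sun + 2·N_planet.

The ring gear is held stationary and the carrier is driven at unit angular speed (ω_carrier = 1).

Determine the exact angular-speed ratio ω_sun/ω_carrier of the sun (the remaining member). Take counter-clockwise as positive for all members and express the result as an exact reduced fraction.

N_ring = 28 + 2·10 = 48
28(ω_s−ω_c) = −48(ω_r−ω_c),  ω_r=0, ω_c=1
ω_s = 1 − (48/28)(0−1) = 19/7
ω_s/ω_c = 19/7

19/7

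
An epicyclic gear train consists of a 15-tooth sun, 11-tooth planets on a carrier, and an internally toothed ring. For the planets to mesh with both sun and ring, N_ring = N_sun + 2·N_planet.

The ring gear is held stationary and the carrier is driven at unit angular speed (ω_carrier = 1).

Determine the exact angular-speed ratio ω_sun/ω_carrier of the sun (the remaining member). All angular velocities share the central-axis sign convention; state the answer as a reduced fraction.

N_ring = 15 + 2·11 = 37
15(ω_s−ω_c) = −37(ω_r−ω_c),  ω_r=0, ω_c=1
ω_s = 1 − (37/15)(0−1) = 52/15
ω_s/ω_c = 52/15

52/15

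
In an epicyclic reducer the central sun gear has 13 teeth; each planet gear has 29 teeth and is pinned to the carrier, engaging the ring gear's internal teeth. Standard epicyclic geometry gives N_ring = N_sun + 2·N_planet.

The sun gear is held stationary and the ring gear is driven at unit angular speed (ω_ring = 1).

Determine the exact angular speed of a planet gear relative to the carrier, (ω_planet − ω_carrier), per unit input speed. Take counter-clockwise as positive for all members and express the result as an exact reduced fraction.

N_ring = 13 + 2·29 = 71
13(ω_s−ω_c) = −71(ω_r−ω_c),  ω_s=0, ω_r=1
13(0−ω_c) = −71(1−ω_c)  ⇒  84ω_c = 71  ⇒  ω_c = 71/84
sun–planet: 13·(0−71/84) = −29·(ω_p−ω_c)  ⇒  ω_p−ω_c = −(13/29)·(-71/84) = 923/2436

923/2436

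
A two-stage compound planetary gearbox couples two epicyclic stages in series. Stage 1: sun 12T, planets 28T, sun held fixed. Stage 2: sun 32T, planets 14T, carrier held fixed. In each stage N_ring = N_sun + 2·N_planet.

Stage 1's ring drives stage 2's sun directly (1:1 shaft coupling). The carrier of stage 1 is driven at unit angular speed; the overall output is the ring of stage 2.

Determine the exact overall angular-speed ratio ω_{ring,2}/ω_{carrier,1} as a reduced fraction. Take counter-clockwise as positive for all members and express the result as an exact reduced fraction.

-32/51

Stage 1: N_ring = 12 + 2·28 = 68
Stage 1: 12(ω_s−ω_c) = −68(ω_r−ω_c),  ω_s=0, ω_c=1
Stage 1: ω_r = 1 − (12/68)(0−1) = 20/17
  ⇒ ω_r¹/ω_c¹ = 20/17
Stage 2: N_ring = 32 + 2·14 = 60
Stage 2: 32(ω_s−ω_c) = −60(ω_r−ω_c),  ω_c=0, ω_s=1
Stage 2: ω_r = 0 − (32/60)(1−0) = -8/15
  ⇒ ω_r²/ω_s² = -8/15
Coupling ω_s² = ω_r¹ ⇒ overall = 20/17 × -8/15 = -32/51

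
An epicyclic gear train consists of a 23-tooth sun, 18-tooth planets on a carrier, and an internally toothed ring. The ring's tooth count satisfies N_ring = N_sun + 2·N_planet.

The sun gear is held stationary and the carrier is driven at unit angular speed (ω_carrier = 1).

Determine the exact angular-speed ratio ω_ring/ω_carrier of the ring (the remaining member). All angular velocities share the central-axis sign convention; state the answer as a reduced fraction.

N_ring = 23 + 2·18 = 59
23(ω_s−ω_c) = −59(ω_r−ω_c),  ω_s=0, ω_c=1
ω_r = 1 − (23/59)(0−1) = 82/59
ω_r/ω_c = 82/59

82/59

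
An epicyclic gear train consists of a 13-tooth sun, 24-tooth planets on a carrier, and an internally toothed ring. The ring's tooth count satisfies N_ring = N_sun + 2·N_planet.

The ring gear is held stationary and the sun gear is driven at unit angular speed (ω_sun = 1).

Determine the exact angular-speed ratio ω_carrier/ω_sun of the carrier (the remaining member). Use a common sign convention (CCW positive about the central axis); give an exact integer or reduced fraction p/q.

N_ring = 13 + 2·24 = 61
13(ω_s−ω_c) = −61(ω_r−ω_c),  ω_r=0, ω_s=1
13(1−ω_c) = −61(0−ω_c)  ⇒  74ω_c = 13  ⇒  ω_c = 13/74
ω_c/ω_s = 13/74

13/74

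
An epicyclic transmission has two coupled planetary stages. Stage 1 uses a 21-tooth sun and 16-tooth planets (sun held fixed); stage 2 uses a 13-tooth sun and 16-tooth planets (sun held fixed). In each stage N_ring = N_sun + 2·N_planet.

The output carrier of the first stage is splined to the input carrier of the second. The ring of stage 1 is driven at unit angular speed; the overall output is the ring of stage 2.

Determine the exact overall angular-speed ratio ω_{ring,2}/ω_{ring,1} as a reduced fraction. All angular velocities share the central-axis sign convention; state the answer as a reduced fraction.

1537/1665

Stage 1: N_ring = 21 + 2·16 = 53
Stage 1: 21(ω_s−ω_c) = −53(ω_r−ω_c),  ω_s=0, ω_r=1
Stage 1: 21(0−ω_c) = −53(1−ω_c)  ⇒  74ω_c = 53  ⇒  ω_c = 53/74
  ⇒ ω_c¹/ω_r¹ = 53/74
Stage 2: N_ring = 13 + 2·16 = 45
Stage 2: 13(ω_s−ω_c) = −45(ω_r−ω_c),  ω_s=0, ω_c=1
Stage 2: ω_r = 1 − (13/45)(0−1) = 58/45
  ⇒ ω_r²/ω_c² = 58/45
Coupling ω_c² = ω_c¹ ⇒ overall = 53/74 × 58/45 = 1537/1665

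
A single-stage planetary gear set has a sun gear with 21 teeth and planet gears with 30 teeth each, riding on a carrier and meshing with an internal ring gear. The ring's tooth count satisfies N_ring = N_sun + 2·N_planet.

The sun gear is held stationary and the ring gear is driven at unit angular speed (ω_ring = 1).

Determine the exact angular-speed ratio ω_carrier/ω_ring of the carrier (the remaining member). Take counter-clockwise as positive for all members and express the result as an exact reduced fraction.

27/34

N_ring = 21 + 2·30 = 81
21(ω_s−ω_c) = −81(ω_r−ω_c),  ω_s=0, ω_r=1
21(0−ω_c) = −81(1−ω_c)  ⇒  102ω_c = 81  ⇒  ω_c = 27/34
ω_c/ω_r = 27/34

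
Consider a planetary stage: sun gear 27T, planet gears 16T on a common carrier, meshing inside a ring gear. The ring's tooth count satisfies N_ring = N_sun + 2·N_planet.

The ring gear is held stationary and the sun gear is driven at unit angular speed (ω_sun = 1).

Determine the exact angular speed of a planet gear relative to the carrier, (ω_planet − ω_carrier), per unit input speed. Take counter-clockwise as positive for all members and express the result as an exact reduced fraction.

N_ring = 27 + 2·16 = 59
27(ω_s−ω_c) = −59(ω_r−ω_c),  ω_r=0, ω_s=1
27(1−ω_c) = −59(0−ω_c)  ⇒  86ω_c = 27  ⇒  ω_c = 27/86
sun–planet: 27·(1−27/86) = −16·(ω_p−ω_c)  ⇒  ω_p−ω_c = −(27/16)·(59/86) = -1593/1376

-1593/1376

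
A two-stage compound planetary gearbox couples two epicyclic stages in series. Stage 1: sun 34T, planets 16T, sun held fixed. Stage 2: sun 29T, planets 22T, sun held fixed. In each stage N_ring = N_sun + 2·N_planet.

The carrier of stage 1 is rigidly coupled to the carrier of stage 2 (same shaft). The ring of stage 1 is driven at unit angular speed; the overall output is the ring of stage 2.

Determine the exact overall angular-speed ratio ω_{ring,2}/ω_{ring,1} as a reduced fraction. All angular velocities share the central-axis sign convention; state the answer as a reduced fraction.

Stage 1: N_ring = 34 + 2·16 = 66
Stage 1: 34(ω_s−ω_c) = −66(ω_r−ω_c),  ω_s=0, ω_r=1
Stage 1: 34(0−ω_c) = −66(1−ω_c)  ⇒  100ω_c = 66  ⇒  ω_c = 33/50
  ⇒ ω_c¹/ω_r¹ = 33/50
Stage 2: N_ring = 29 + 2·22 = 73
Stage 2: 29(ω_s−ω_c) = −73(ω_r−ω_c),  ω_s=0, ω_c=1
Stage 2: ω_r = 1 − (29/73)(0−1) = 102/73
  ⇒ ω_r²/ω_c² = 102/73
Coupling ω_c² = ω_c¹ ⇒ overall = 33/50 × 102/73 = 1683/1825

1683/1825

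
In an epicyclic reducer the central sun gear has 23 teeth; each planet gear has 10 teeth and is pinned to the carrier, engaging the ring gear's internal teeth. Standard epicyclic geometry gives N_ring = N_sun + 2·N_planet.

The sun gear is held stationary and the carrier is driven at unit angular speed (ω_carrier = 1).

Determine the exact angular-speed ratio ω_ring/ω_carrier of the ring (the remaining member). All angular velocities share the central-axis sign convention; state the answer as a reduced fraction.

66/43

N_ring = 23 + 2·10 = 43
23(ω_s−ω_c) = −43(ω_r−ω_c),  ω_s=0, ω_c=1
ω_r = 1 − (23/43)(0−1) = 66/43
ω_r/ω_c = 66/43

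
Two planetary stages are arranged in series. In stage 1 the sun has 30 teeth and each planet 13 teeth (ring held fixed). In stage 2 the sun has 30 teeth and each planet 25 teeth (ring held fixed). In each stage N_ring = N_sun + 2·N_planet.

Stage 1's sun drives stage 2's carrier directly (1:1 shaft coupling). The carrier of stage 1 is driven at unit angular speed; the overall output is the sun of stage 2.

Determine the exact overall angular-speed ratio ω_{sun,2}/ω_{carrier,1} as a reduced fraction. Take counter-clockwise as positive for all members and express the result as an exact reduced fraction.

473/45

Stage 1: N_ring = 30 + 2·13 = 56
Stage 1: 30(ω_s−ω_c) = −56(ω_r−ω_c),  ω_r=0, ω_c=1
Stage 1: ω_s = 1 − (56/30)(0−1) = 43/15
  ⇒ ω_s¹/ω_c¹ = 43/15
Stage 2: N_ring = 30 + 2·25 = 80
Stage 2: 30(ω_s−ω_c) = −80(ω_r−ω_c),  ω_r=0, ω_c=1
Stage 2: ω_s = 1 − (80/30)(0−1) = 11/3
  ⇒ ω_s²/ω_c² = 11/3
Coupling ω_c² = ω_s¹ ⇒ overall = 43/15 × 11/3 = 473/45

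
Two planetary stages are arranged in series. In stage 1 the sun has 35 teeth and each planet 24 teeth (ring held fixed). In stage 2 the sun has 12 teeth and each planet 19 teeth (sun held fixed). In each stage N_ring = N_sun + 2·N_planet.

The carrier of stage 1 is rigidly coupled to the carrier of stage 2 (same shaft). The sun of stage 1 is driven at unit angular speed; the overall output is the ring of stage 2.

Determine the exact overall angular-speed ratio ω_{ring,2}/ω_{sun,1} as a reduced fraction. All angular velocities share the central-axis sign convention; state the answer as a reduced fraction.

217/590

Stage 1: N_ring = 35 + 2·24 = 83
Stage 1: 35(ω_s−ω_c) = −83(ω_r−ω_c),  ω_r=0, ω_s=1
Stage 1: 35(1−ω_c) = −83(0−ω_c)  ⇒  118ω_c = 35  ⇒  ω_c = 35/118
  ⇒ ω_c¹/ω_s¹ = 35/118
Stage 2: N_ring = 12 + 2·19 = 50
Stage 2: 12(ω_s−ω_c) = −50(ω_r−ω_c),  ω_s=0, ω_c=1
Stage 2: ω_r = 1 − (12/50)(0−1) = 31/25
  ⇒ ω_r²/ω_c² = 31/25
Coupling ω_c² = ω_c¹ ⇒ overall = 35/118 × 31/25 = 217/590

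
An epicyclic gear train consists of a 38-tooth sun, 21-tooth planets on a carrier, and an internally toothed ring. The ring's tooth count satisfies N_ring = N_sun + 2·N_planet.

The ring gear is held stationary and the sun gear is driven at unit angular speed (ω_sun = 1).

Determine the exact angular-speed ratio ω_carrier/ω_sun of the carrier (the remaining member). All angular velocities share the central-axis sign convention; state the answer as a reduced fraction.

19/59

N_ring = 38 + 2·21 = 80
38(ω_s−ω_c) = −80(ω_r−ω_c),  ω_r=0, ω_s=1
38(1−ω_c) = −80(0−ω_c)  ⇒  118ω_c = 38  ⇒  ω_c = 19/59
ω_c/ω_s = 19/59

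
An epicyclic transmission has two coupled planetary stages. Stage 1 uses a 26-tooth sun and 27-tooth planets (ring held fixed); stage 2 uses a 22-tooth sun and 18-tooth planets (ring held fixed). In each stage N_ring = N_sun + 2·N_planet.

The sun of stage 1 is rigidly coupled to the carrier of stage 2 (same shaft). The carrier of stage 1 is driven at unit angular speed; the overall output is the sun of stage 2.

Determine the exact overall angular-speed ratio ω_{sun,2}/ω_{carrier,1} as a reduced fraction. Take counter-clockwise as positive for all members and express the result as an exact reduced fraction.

2120/143

Stage 1: N_ring = 26 + 2·27 = 80
Stage 1: 26(ω_s−ω_c) = −80(ω_r−ω_c),  ω_r=0, ω_c=1
Stage 1: ω_s = 1 − (80/26)(0−1) = 53/13
  ⇒ ω_s¹/ω_c¹ = 53/13
Stage 2: N_ring = 22 + 2·18 = 58
Stage 2: 22(ω_s−ω_c) = −58(ω_r−ω_c),  ω_r=0, ω_c=1
Stage 2: ω_s = 1 − (58/22)(0−1) = 40/11
  ⇒ ω_s²/ω_c² = 40/11
Coupling ω_c² = ω_s¹ ⇒ overall = 53/13 × 40/11 = 2120/143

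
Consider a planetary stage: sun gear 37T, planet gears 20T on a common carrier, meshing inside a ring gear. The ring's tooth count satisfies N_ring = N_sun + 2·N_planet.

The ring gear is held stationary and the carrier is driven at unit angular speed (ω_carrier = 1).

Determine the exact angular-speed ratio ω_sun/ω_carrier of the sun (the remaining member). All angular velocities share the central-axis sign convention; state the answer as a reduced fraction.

N_ring = 37 + 2·20 = 77
37(ω_s−ω_c) = −77(ω_r−ω_c),  ω_r=0, ω_c=1
ω_s = 1 − (77/37)(0−1) = 114/37
ω_s/ω_c = 114/37

114/37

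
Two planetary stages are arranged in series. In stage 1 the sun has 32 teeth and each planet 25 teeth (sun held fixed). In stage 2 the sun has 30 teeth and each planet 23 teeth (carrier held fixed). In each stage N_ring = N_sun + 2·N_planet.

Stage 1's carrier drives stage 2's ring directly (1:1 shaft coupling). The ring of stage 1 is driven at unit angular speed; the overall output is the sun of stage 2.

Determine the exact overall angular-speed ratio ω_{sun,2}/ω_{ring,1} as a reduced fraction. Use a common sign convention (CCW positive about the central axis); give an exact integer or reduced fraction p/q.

-82/45

Stage 1: N_ring = 32 + 2·25 = 82
Stage 1: 32(ω_s−ω_c) = −82(ω_r−ω_c),  ω_s=0, ω_r=1
Stage 1: 32(0−ω_c) = −82(1−ω_c)  ⇒  114ω_c = 82  ⇒  ω_c = 41/57
  ⇒ ω_c¹/ω_r¹ = 41/57
Stage 2: N_ring = 30 + 2·23 = 76
Stage 2: 30(ω_s−ω_c) = −76(ω_r−ω_c),  ω_c=0, ω_r=1
Stage 2: ω_s = 0 − (76/30)(1−0) = -38/15
  ⇒ ω_s²/ω_r² = -38/15
Coupling ω_r² = ω_c¹ ⇒ overall = 41/57 × -38/15 = -82/45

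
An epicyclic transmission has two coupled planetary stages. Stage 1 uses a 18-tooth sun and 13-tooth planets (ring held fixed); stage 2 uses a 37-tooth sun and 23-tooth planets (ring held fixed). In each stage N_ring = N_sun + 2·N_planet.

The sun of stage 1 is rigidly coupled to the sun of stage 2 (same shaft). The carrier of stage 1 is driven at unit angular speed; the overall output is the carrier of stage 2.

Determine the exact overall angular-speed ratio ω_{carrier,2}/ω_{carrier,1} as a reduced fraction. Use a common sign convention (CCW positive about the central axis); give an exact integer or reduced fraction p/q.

Stage 1: N_ring = 18 + 2·13 = 44
Stage 1: 18(ω_s−ω_c) = −44(ω_r−ω_c),  ω_r=0, ω_c=1
Stage 1: ω_s = 1 − (44/18)(0−1) = 31/9
  ⇒ ω_s¹/ω_c¹ = 31/9
Stage 2: N_ring = 37 + 2·23 = 83
Stage 2: 37(ω_s−ω_c) = −83(ω_r−ω_c),  ω_r=0, ω_s=1
Stage 2: 37(1−ω_c) = −83(0−ω_c)  ⇒  120ω_c = 37  ⇒  ω_c = 37/120
  ⇒ ω_c²/ω_s² = 37/120
Coupling ω_s² = ω_s¹ ⇒ overall = 31/9 × 37/120 = 1147/1080

1147/1080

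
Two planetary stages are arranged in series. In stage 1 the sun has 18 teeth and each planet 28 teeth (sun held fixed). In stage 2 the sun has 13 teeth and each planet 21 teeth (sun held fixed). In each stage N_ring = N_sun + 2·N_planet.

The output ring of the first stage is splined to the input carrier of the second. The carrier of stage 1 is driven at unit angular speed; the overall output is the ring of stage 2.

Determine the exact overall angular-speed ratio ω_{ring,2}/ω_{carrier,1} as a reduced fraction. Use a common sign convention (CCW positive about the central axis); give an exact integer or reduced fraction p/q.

Stage 1: N_ring = 18 + 2·28 = 74
Stage 1: 18(ω_s−ω_c) = −74(ω_r−ω_c),  ω_s=0, ω_c=1
Stage 1: ω_r = 1 − (18/74)(0−1) = 46/37
  ⇒ ω_r¹/ω_c¹ = 46/37
Stage 2: N_ring = 13 + 2·21 = 55
Stage 2: 13(ω_s−ω_c) = −55(ω_r−ω_c),  ω_s=0, ω_c=1
Stage 2: ω_r = 1 − (13/55)(0−1) = 68/55
  ⇒ ω_r²/ω_c² = 68/55
Coupling ω_c² = ω_r¹ ⇒ overall = 46/37 × 68/55 = 3128/2035

3128/2035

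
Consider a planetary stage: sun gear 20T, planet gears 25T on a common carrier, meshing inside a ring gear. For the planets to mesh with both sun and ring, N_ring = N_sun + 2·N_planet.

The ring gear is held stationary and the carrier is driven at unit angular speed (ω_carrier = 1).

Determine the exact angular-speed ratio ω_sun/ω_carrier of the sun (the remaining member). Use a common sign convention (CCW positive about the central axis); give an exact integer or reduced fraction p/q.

N_ring = 20 + 2·25 = 70
20(ω_s−ω_c) = −70(ω_r−ω_c),  ω_r=0, ω_c=1
ω_s = 1 − (70/20)(0−1) = 9/2
ω_s/ω_c = 9/2

9/2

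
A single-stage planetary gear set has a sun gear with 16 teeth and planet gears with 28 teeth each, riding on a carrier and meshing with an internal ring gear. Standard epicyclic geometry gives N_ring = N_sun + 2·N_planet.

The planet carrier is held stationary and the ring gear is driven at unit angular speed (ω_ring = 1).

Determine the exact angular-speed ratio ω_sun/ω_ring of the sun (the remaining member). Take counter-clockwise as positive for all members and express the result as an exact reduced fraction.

-9/2

N_ring = 16 + 2·28 = 72
16(ω_s−ω_c) = −72(ω_r−ω_c),  ω_c=0, ω_r=1
ω_s = 0 − (72/16)(1−0) = -9/2
ω_s/ω_r = -9/2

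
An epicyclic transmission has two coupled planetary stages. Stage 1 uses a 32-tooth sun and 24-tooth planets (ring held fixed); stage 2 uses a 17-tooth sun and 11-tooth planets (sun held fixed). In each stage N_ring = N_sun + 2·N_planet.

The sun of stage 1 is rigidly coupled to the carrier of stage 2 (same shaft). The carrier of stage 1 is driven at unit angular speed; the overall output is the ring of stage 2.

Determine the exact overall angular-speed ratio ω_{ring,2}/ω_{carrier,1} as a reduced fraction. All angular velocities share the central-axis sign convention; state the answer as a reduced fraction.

Stage 1: N_ring = 32 + 2·24 = 80
Stage 1: 32(ω_s−ω_c) = −80(ω_r−ω_c),  ω_r=0, ω_c=1
Stage 1: ω_s = 1 − (80/32)(0−1) = 7/2
  ⇒ ω_s¹/ω_c¹ = 7/2
Stage 2: N_ring = 17 + 2·11 = 39
Stage 2: 17(ω_s−ω_c) = −39(ω_r−ω_c),  ω_s=0, ω_c=1
Stage 2: ω_r = 1 − (17/39)(0−1) = 56/39
  ⇒ ω_r²/ω_c² = 56/39
Coupling ω_c² = ω_s¹ ⇒ overall = 7/2 × 56/39 = 196/39

196/39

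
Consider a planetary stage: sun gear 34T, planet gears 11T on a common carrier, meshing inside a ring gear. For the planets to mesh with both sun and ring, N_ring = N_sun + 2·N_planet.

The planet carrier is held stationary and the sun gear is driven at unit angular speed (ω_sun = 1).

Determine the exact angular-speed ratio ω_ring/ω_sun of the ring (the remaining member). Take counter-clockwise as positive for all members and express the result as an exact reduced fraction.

N_ring = 34 + 2·11 = 56
34(ω_s−ω_c) = −56(ω_r−ω_c),  ω_c=0, ω_s=1
ω_r = 0 − (34/56)(1−0) = -17/28
ω_r/ω_s = -17/28

-17/28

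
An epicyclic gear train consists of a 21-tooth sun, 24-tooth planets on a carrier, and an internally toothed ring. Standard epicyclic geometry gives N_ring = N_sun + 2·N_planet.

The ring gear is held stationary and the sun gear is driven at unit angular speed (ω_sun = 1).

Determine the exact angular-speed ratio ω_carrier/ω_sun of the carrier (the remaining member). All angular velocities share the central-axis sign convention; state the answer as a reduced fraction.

N_ring = 21 + 2·24 = 69
21(ω_s−ω_c) = −69(ω_r−ω_c),  ω_r=0, ω_s=1
21(1−ω_c) = −69(0−ω_c)  ⇒  90ω_c = 21  ⇒  ω_c = 7/30
ω_c/ω_s = 7/30

7/30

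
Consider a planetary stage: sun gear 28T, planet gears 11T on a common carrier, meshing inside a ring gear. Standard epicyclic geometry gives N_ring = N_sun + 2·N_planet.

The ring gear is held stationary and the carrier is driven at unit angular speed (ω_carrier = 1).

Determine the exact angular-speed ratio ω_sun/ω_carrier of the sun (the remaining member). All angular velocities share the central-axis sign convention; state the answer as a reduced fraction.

N_ring = 28 + 2·11 = 50
28(ω_s−ω_c) = −50(ω_r−ω_c),  ω_r=0, ω_c=1
ω_s = 1 − (50/28)(0−1) = 39/14
ω_s/ω_c = 39/14

39/14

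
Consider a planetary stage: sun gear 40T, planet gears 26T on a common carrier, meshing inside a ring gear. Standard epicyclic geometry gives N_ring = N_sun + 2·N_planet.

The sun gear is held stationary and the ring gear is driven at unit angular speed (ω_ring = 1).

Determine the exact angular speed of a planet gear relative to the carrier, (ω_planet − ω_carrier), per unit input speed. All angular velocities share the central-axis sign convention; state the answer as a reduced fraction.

N_ring = 40 + 2·26 = 92
40(ω_s−ω_c) = −92(ω_r−ω_c),  ω_s=0, ω_r=1
40(0−ω_c) = −92(1−ω_c)  ⇒  132ω_c = 92  ⇒  ω_c = 23/33
sun–planet: 40·(0−23/33) = −26·(ω_p−ω_c)  ⇒  ω_p−ω_c = −(40/26)·(-23/33) = 460/429

460/429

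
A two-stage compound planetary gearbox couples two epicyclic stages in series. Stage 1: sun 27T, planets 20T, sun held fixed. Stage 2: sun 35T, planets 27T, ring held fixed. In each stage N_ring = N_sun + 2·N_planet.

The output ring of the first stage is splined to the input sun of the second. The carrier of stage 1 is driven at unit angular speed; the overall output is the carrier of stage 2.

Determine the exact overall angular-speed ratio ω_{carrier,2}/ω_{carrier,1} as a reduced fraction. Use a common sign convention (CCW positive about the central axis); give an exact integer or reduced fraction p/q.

Stage 1: N_ring = 27 + 2·20 = 67
Stage 1: 27(ω_s−ω_c) = −67(ω_r−ω_c),  ω_s=0, ω_c=1
Stage 1: ω_r = 1 − (27/67)(0−1) = 94/67
  ⇒ ω_r¹/ω_c¹ = 94/67
Stage 2: N_ring = 35 + 2·27 = 89
Stage 2: 35(ω_s−ω_c) = −89(ω_r−ω_c),  ω_r=0, ω_s=1
Stage 2: 35(1−ω_c) = −89(0−ω_c)  ⇒  124ω_c = 35  ⇒  ω_c = 35/124
  ⇒ ω_c²/ω_s² = 35/124
Coupling ω_s² = ω_r¹ ⇒ overall = 94/67 × 35/124 = 1645/4154

1645/4154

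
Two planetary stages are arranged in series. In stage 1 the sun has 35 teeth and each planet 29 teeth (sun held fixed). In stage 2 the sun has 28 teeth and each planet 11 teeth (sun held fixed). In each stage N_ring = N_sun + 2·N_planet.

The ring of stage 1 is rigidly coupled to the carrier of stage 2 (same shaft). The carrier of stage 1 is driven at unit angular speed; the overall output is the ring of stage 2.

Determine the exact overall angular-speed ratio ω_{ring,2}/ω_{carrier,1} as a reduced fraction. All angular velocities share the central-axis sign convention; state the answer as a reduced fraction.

1664/775

Stage 1: N_ring = 35 + 2·29 = 93
Stage 1: 35(ω_s−ω_c) = −93(ω_r−ω_c),  ω_s=0, ω_c=1
Stage 1: ω_r = 1 − (35/93)(0−1) = 128/93
  ⇒ ω_r¹/ω_c¹ = 128/93
Stage 2: N_ring = 28 + 2·11 = 50
Stage 2: 28(ω_s−ω_c) = −50(ω_r−ω_c),  ω_s=0, ω_c=1
Stage 2: ω_r = 1 − (28/50)(0−1) = 39/25
  ⇒ ω_r²/ω_c² = 39/25
Coupling ω_c² = ω_r¹ ⇒ overall = 128/93 × 39/25 = 1664/775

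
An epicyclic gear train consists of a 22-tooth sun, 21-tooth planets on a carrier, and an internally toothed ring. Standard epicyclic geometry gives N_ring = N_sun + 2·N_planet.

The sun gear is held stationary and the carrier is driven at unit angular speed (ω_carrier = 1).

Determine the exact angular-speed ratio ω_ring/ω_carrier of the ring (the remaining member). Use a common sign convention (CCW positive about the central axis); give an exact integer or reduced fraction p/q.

43/32

N_ring = 22 + 2·21 = 64
22(ω_s−ω_c) = −64(ω_r−ω_c),  ω_s=0, ω_c=1
ω_r = 1 − (22/64)(0−1) = 43/32
ω_r/ω_c = 43/32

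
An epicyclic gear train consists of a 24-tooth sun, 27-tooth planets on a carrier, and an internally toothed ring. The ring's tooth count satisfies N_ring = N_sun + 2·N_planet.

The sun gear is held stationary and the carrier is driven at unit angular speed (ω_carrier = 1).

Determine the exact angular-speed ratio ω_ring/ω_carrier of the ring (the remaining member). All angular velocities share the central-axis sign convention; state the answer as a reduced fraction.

N_ring = 24 + 2·27 = 78
24(ω_s−ω_c) = −78(ω_r−ω_c),  ω_s=0, ω_c=1
ω_r = 1 − (24/78)(0−1) = 17/13
ω_r/ω_c = 17/13

17/13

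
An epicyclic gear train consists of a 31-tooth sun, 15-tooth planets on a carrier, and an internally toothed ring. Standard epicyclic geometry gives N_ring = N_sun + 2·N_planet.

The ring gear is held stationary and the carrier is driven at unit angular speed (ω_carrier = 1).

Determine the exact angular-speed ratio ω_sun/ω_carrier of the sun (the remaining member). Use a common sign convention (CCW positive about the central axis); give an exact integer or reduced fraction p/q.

N_ring = 31 + 2·15 = 61
31(ω_s−ω_c) = −61(ω_r−ω_c),  ω_r=0, ω_c=1
ω_s = 1 − (61/31)(0−1) = 92/31
ω_s/ω_c = 92/31

92/31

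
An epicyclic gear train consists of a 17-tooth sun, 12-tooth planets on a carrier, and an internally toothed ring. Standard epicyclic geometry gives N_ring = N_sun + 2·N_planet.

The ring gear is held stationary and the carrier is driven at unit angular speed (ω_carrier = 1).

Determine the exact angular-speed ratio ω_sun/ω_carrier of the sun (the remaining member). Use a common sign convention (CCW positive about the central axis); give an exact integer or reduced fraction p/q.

N_ring = 17 + 2·12 = 41
17(ω_s−ω_c) = −41(ω_r−ω_c),  ω_r=0, ω_c=1
ω_s = 1 − (41/17)(0−1) = 58/17
ω_s/ω_c = 58/17

58/17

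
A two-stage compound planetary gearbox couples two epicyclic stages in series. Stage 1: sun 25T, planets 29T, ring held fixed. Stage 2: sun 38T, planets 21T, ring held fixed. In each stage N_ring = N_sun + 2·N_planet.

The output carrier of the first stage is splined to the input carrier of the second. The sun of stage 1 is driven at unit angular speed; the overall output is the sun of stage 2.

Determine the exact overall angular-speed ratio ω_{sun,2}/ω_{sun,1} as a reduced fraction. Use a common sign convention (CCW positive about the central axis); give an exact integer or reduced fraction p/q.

1475/2052

Stage 1: N_ring = 25 + 2·29 = 83
Stage 1: 25(ω_s−ω_c) = −83(ω_r−ω_c),  ω_r=0, ω_s=1
Stage 1: 25(1−ω_c) = −83(0−ω_c)  ⇒  108ω_c = 25  ⇒  ω_c = 25/108
  ⇒ ω_c¹/ω_s¹ = 25/108
Stage 2: N_ring = 38 + 2·21 = 80
Stage 2: 38(ω_s−ω_c) = −80(ω_r−ω_c),  ω_r=0, ω_c=1
Stage 2: ω_s = 1 − (80/38)(0−1) = 59/19
  ⇒ ω_s²/ω_c² = 59/19
Coupling ω_c² = ω_c¹ ⇒ overall = 25/108 × 59/19 = 1475/2052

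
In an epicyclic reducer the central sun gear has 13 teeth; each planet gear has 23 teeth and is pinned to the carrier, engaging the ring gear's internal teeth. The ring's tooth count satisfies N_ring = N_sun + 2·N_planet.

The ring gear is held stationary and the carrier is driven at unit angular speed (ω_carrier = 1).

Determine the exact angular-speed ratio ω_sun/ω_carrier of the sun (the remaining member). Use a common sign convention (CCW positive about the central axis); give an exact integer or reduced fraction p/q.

N_ring = 13 + 2·23 = 59
13(ω_s−ω_c) = −59(ω_r−ω_c),  ω_r=0, ω_c=1
ω_s = 1 − (59/13)(0−1) = 72/13
ω_s/ω_c = 72/13

72/13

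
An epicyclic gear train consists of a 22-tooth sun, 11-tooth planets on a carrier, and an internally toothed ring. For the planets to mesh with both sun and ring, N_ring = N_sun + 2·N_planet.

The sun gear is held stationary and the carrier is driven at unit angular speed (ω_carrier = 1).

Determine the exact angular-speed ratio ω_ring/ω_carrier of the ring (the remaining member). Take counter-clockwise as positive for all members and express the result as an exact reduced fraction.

N_ring = 22 + 2·11 = 44
22(ω_s−ω_c) = −44(ω_r−ω_c),  ω_s=0, ω_c=1
ω_r = 1 − (22/44)(0−1) = 3/2
ω_r/ω_c = 3/2

3/2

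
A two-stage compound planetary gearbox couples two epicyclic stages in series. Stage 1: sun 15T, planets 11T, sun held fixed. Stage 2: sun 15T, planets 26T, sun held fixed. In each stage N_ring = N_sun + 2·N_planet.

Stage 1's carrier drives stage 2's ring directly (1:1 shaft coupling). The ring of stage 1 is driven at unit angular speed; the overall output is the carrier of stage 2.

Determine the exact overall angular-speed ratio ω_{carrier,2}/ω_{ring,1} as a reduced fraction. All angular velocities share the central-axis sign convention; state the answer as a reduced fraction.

Stage 1: N_ring = 15 + 2·11 = 37
Stage 1: 15(ω_s−ω_c) = −37(ω_r−ω_c),  ω_s=0, ω_r=1
Stage 1: 15(0−ω_c) = −37(1−ω_c)  ⇒  52ω_c = 37  ⇒  ω_c = 37/52
  ⇒ ω_c¹/ω_r¹ = 37/52
Stage 2: N_ring = 15 + 2·26 = 67
Stage 2: 15(ω_s−ω_c) = −67(ω_r−ω_c),  ω_s=0, ω_r=1
Stage 2: 15(0−ω_c) = −67(1−ω_c)  ⇒  82ω_c = 67  ⇒  ω_c = 67/82
  ⇒ ω_c²/ω_r² = 67/82
Coupling ω_r² = ω_c¹ ⇒ overall = 37/52 × 67/82 = 2479/4264

2479/4264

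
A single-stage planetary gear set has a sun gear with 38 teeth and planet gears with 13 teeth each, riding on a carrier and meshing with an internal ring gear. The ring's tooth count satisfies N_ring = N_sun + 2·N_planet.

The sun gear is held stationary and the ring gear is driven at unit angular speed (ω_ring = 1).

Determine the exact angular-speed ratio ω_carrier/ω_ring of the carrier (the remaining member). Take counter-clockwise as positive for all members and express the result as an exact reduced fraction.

32/51

N_ring = 38 + 2·13 = 64
38(ω_s−ω_c) = −64(ω_r−ω_c),  ω_s=0, ω_r=1
38(0−ω_c) = −64(1−ω_c)  ⇒  102ω_c = 64  ⇒  ω_c = 32/51
ω_c/ω_r = 32/51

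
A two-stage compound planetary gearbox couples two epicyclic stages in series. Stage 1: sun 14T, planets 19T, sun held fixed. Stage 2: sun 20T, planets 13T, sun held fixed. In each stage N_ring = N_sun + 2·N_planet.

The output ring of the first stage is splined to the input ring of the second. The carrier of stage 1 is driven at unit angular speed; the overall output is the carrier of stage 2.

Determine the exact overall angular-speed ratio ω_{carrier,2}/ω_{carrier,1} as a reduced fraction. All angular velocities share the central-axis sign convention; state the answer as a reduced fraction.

Stage 1: N_ring = 14 + 2·19 = 52
Stage 1: 14(ω_s−ω_c) = −52(ω_r−ω_c),  ω_s=0, ω_c=1
Stage 1: ω_r = 1 − (14/52)(0−1) = 33/26
  ⇒ ω_r¹/ω_c¹ = 33/26
Stage 2: N_ring = 20 + 2·13 = 46
Stage 2: 20(ω_s−ω_c) = −46(ω_r−ω_c),  ω_s=0, ω_r=1
Stage 2: 20(0−ω_c) = −46(1−ω_c)  ⇒  66ω_c = 46  ⇒  ω_c = 23/33
  ⇒ ω_c²/ω_r² = 23/33
Coupling ω_r² = ω_r¹ ⇒ overall = 33/26 × 23/33 = 23/26

23/26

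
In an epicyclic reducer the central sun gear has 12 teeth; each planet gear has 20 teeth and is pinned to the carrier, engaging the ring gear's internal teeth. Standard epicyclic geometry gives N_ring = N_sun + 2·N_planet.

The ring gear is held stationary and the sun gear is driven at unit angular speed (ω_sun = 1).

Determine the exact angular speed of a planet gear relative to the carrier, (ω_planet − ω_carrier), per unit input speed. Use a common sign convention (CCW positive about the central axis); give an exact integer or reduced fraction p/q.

-39/80

N_ring = 12 + 2·20 = 52
12(ω_s−ω_c) = −52(ω_r−ω_c),  ω_r=0, ω_s=1
12(1−ω_c) = −52(0−ω_c)  ⇒  64ω_c = 12  ⇒  ω_c = 3/16
sun–planet: 12·(1−3/16) = −20·(ω_p−ω_c)  ⇒  ω_p−ω_c = −(12/20)·(13/16) = -39/80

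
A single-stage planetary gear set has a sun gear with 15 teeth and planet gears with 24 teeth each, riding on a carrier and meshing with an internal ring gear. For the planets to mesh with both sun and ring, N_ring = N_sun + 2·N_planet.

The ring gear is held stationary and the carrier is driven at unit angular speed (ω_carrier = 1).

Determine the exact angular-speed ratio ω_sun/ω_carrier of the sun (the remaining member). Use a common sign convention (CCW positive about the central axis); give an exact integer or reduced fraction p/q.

N_ring = 15 + 2·24 = 63
15(ω_s−ω_c) = −63(ω_r−ω_c),  ω_r=0, ω_c=1
ω_s = 1 − (63/15)(0−1) = 26/5
ω_s/ω_c = 26/5

26/5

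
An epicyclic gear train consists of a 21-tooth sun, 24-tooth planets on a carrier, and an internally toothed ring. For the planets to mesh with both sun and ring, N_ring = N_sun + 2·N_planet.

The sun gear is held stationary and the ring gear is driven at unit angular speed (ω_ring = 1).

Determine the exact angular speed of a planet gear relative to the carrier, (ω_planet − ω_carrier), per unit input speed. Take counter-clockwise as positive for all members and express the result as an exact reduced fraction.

N_ring = 21 + 2·24 = 69
21(ω_s−ω_c) = −69(ω_r−ω_c),  ω_s=0, ω_r=1
21(0−ω_c) = −69(1−ω_c)  ⇒  90ω_c = 69  ⇒  ω_c = 23/30
sun–planet: 21·(0−23/30) = −24·(ω_p−ω_c)  ⇒  ω_p−ω_c = −(21/24)·(-23/30) = 161/240

161/240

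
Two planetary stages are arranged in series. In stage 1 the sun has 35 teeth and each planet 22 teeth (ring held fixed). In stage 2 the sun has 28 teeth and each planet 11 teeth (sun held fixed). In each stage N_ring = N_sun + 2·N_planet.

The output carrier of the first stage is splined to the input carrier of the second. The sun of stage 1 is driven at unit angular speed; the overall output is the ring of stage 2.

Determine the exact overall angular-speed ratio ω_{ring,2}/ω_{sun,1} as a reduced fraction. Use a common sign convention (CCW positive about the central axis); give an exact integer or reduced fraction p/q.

91/190

Stage 1: N_ring = 35 + 2·22 = 79
Stage 1: 35(ω_s−ω_c) = −79(ω_r−ω_c),  ω_r=0, ω_s=1
Stage 1: 35(1−ω_c) = −79(0−ω_c)  ⇒  114ω_c = 35  ⇒  ω_c = 35/114
  ⇒ ω_c¹/ω_s¹ = 35/114
Stage 2: N_ring = 28 + 2·11 = 50
Stage 2: 28(ω_s−ω_c) = −50(ω_r−ω_c),  ω_s=0, ω_c=1
Stage 2: ω_r = 1 − (28/50)(0−1) = 39/25
  ⇒ ω_r²/ω_c² = 39/25
Coupling ω_c² = ω_c¹ ⇒ overall = 35/114 × 39/25 = 91/190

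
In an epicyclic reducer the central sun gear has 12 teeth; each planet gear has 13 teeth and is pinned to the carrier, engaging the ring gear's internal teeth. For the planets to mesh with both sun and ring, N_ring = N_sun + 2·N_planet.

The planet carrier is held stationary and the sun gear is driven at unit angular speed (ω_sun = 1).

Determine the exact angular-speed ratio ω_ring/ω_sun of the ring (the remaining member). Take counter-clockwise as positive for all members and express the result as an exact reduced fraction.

N_ring = 12 + 2·13 = 38
12(ω_s−ω_c) = −38(ω_r−ω_c),  ω_c=0, ω_s=1
ω_r = 0 − (12/38)(1−0) = -6/19
ω_r/ω_s = -6/19

-6/19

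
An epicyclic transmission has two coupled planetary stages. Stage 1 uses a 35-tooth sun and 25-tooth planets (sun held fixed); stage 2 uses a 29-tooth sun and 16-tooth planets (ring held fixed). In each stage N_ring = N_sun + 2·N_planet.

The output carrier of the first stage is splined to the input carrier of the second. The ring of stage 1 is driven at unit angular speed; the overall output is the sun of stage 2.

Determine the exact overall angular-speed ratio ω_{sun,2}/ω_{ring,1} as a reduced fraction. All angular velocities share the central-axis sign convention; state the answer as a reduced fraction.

Stage 1: N_ring = 35 + 2·25 = 85
Stage 1: 35(ω_s−ω_c) = −85(ω_r−ω_c),  ω_s=0, ω_r=1
Stage 1: 35(0−ω_c) = −85(1−ω_c)  ⇒  120ω_c = 85  ⇒  ω_c = 17/24
  ⇒ ω_c¹/ω_r¹ = 17/24
Stage 2: N_ring = 29 + 2·16 = 61
Stage 2: 29(ω_s−ω_c) = −61(ω_r−ω_c),  ω_r=0, ω_c=1
Stage 2: ω_s = 1 − (61/29)(0−1) = 90/29
  ⇒ ω_s²/ω_c² = 90/29
Coupling ω_c² = ω_c¹ ⇒ overall = 17/24 × 90/29 = 255/116

255/116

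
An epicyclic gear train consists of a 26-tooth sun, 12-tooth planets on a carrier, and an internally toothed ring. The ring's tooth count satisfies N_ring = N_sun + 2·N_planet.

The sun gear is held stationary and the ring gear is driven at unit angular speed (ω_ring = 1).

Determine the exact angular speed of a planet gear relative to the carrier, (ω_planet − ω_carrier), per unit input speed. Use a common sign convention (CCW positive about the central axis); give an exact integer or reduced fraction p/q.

N_ring = 26 + 2·12 = 50
26(ω_s−ω_c) = −50(ω_r−ω_c),  ω_s=0, ω_r=1
26(0−ω_c) = −50(1−ω_c)  ⇒  76ω_c = 50  ⇒  ω_c = 25/38
sun–planet: 26·(0−25/38) = −12·(ω_p−ω_c)  ⇒  ω_p−ω_c = −(26/12)·(-25/38) = 325/228

325/228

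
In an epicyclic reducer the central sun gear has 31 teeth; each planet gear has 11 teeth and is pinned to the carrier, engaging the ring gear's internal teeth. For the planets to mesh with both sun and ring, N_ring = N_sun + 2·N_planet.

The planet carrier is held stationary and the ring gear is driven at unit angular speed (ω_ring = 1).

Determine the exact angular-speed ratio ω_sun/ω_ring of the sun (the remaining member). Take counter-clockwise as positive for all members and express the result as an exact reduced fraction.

-53/31

N_ring = 31 + 2·11 = 53
31(ω_s−ω_c) = −53(ω_r−ω_c),  ω_c=0, ω_r=1
ω_s = 0 − (53/31)(1−0) = -53/31
ω_s/ω_r = -53/31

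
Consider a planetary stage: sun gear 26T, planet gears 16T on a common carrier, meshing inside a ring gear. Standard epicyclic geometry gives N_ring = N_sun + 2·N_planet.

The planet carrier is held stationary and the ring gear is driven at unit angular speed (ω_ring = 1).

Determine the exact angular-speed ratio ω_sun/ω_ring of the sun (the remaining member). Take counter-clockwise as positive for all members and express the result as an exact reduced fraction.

N_ring = 26 + 2·16 = 58
26(ω_s−ω_c) = −58(ω_r−ω_c),  ω_c=0, ω_r=1
ω_s = 0 − (58/26)(1−0) = -29/13
ω_s/ω_r = -29/13

-29/13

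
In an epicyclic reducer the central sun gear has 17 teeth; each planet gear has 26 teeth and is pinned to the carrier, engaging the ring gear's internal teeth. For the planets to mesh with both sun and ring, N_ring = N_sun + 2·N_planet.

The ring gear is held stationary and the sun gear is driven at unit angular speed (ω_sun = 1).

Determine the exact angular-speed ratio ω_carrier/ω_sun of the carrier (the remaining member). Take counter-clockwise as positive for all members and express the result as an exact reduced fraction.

N_ring = 17 + 2·26 = 69
17(ω_s−ω_c) = −69(ω_r−ω_c),  ω_r=0, ω_s=1
17(1−ω_c) = −69(0−ω_c)  ⇒  86ω_c = 17  ⇒  ω_c = 17/86
ω_c/ω_s = 17/86

17/86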